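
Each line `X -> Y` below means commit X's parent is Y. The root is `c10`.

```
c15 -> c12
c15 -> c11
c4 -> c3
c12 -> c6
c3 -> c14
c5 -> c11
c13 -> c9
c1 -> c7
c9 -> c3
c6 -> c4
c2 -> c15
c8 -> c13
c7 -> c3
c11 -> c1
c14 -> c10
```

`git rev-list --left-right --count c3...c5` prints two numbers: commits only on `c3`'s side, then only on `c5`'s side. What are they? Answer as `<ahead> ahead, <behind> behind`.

0 ahead, 4 behind

Reachable from c3: {c10, c14, c3}.
Reachable from c5: {c1, c10, c11, c14, c3, c5, c7}.
Only in c3's history (ahead): {} — 0.
Only in c5's history (behind): {c1, c11, c5, c7} — 4.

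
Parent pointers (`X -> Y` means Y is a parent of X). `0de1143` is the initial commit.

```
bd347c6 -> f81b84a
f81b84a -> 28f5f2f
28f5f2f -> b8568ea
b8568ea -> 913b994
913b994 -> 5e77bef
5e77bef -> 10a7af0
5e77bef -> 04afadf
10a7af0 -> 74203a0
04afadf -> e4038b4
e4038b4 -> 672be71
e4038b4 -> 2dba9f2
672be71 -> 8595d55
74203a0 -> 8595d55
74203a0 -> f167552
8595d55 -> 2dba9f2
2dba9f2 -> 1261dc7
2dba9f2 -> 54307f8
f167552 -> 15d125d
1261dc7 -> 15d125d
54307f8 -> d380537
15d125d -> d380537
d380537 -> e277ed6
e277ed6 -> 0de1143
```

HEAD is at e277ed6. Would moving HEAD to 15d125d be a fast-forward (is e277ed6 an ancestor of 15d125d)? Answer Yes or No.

Yes

A fast-forward from e277ed6 to 15d125d is possible iff e277ed6 is an ancestor of 15d125d.
Ancestors of 15d125d: {0de1143, 15d125d, d380537, e277ed6}.
e277ed6 is among them, so fast-forward is possible.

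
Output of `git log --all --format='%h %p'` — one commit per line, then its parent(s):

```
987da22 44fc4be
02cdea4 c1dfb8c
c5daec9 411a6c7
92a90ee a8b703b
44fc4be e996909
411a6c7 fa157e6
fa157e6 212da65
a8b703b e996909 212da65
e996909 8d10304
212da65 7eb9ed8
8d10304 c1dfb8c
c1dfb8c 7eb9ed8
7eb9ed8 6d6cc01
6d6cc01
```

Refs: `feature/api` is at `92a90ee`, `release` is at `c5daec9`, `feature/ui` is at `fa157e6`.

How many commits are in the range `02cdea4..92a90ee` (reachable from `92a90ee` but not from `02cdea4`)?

Reachable from 92a90ee: {212da65, 6d6cc01, 7eb9ed8, 8d10304, 92a90ee, a8b703b, c1dfb8c, e996909}.
Reachable from 02cdea4: {02cdea4, 6d6cc01, 7eb9ed8, c1dfb8c}.
In 92a90ee's history but not 02cdea4's: {212da65, 8d10304, 92a90ee, a8b703b, e996909} — 5 commits.

5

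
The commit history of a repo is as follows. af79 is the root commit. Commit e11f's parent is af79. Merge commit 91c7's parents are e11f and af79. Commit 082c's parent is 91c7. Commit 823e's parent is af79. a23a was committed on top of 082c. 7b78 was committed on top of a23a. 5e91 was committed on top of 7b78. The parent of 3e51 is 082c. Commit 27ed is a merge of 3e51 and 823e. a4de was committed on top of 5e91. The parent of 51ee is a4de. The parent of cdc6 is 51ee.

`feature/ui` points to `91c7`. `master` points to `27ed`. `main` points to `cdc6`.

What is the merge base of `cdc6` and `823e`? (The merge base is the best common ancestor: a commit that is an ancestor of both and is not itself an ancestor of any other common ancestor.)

af79

Ancestors of cdc6: {082c, 51ee, 5e91, 7b78, 91c7, a23a, a4de, af79, cdc6, e11f}.
Ancestors of 823e: {823e, af79}.
Common ancestors: {af79}.
The only common ancestor is af79, so it is the merge base.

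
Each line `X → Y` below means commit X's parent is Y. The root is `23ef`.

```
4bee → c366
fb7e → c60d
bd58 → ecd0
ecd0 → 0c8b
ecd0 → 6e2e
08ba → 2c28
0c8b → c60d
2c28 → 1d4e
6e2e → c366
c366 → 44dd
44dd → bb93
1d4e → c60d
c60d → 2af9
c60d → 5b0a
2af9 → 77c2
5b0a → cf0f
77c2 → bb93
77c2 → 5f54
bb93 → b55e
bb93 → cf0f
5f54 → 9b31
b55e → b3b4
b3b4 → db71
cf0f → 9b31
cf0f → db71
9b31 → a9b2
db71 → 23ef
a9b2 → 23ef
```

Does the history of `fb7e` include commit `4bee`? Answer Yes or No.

Ancestors of fb7e: {23ef, 2af9, 5b0a, 5f54, 77c2, 9b31, a9b2, b3b4, b55e, bb93, c60d, cf0f, db71, fb7e}.
4bee is not in that set, so it is not an ancestor of fb7e.

No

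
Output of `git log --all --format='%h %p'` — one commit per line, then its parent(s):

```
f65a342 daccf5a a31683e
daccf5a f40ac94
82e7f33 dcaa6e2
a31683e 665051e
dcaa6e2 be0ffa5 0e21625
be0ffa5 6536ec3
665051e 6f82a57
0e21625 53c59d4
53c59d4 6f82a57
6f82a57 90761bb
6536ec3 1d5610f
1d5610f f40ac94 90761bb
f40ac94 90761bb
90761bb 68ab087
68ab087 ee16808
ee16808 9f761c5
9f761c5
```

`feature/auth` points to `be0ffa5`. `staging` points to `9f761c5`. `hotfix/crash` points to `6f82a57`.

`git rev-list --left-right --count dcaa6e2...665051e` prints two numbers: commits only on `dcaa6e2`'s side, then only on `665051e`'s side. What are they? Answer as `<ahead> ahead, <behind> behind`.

Reachable from dcaa6e2: {0e21625, 1d5610f, 53c59d4, 6536ec3, 68ab087, 6f82a57, 90761bb, 9f761c5, be0ffa5, dcaa6e2, ee16808, f40ac94}.
Reachable from 665051e: {665051e, 68ab087, 6f82a57, 90761bb, 9f761c5, ee16808}.
Only in dcaa6e2's history (ahead): {0e21625, 1d5610f, 53c59d4, 6536ec3, be0ffa5, dcaa6e2, f40ac94} — 7.
Only in 665051e's history (behind): {665051e} — 1.

7 ahead, 1 behind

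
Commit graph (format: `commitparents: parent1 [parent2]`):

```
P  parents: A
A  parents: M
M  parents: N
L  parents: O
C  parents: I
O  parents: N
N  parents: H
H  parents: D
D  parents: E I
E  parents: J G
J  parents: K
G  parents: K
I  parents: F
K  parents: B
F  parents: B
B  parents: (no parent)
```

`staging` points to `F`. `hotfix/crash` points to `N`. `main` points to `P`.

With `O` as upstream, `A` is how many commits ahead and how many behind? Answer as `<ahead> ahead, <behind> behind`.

2 ahead, 1 behind

Reachable from A: {A, B, D, E, F, G, H, I, J, K, M, N}.
Reachable from O: {B, D, E, F, G, H, I, J, K, N, O}.
Only in A's history (ahead): {A, M} — 2.
Only in O's history (behind): {O} — 1.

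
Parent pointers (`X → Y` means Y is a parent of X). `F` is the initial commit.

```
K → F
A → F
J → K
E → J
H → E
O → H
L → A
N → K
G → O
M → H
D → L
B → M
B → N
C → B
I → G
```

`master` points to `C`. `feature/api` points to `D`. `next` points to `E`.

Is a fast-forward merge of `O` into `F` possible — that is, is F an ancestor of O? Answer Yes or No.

A fast-forward from F to O is possible iff F is an ancestor of O.
Ancestors of O: {E, F, H, J, K, O}.
F is among them, so fast-forward is possible.

Yes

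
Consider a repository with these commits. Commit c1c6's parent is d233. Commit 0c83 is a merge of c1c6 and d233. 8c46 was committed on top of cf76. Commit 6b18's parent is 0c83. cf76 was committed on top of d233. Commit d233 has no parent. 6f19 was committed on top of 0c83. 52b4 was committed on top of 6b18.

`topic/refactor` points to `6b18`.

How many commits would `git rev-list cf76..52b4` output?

4

Reachable from 52b4: {0c83, 52b4, 6b18, c1c6, d233}.
Reachable from cf76: {cf76, d233}.
In 52b4's history but not cf76's: {0c83, 52b4, 6b18, c1c6} — 4 commits.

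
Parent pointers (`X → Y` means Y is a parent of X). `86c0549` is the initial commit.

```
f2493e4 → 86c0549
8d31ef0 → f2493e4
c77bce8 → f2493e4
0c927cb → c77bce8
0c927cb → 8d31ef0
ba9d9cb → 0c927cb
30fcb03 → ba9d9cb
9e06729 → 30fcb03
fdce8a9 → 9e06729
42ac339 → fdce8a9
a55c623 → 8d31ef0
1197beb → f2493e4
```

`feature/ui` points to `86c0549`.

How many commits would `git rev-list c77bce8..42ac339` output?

Reachable from 42ac339: {0c927cb, 30fcb03, 42ac339, 86c0549, 8d31ef0, 9e06729, ba9d9cb, c77bce8, f2493e4, fdce8a9}.
Reachable from c77bce8: {86c0549, c77bce8, f2493e4}.
In 42ac339's history but not c77bce8's: {0c927cb, 30fcb03, 42ac339, 8d31ef0, 9e06729, ba9d9cb, fdce8a9} — 7 commits.

7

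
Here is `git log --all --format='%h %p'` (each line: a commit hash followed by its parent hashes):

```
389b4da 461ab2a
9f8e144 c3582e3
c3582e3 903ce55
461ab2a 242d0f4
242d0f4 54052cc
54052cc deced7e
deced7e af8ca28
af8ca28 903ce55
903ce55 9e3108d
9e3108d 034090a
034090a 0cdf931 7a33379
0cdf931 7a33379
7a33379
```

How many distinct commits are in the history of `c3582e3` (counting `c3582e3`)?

6

Walking parent pointers from c3582e3: reachable set = {034090a, 0cdf931, 7a33379, 903ce55, 9e3108d, c3582e3}.
That is 6 commits.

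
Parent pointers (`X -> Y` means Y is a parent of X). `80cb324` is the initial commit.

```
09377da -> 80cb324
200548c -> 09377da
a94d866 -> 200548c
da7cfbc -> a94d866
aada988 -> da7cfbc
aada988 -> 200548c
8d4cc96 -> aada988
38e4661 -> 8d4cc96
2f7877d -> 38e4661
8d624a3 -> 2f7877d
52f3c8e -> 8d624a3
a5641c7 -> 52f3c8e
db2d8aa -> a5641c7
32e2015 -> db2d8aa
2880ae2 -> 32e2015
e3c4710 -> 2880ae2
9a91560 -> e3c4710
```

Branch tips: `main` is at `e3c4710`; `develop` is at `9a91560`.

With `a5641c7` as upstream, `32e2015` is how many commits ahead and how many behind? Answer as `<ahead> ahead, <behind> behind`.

Reachable from 32e2015: {09377da, 200548c, 2f7877d, 32e2015, 38e4661, 52f3c8e, 80cb324, 8d4cc96, 8d624a3, a5641c7, a94d866, aada988, da7cfbc, db2d8aa}.
Reachable from a5641c7: {09377da, 200548c, 2f7877d, 38e4661, 52f3c8e, 80cb324, 8d4cc96, 8d624a3, a5641c7, a94d866, aada988, da7cfbc}.
Only in 32e2015's history (ahead): {32e2015, db2d8aa} — 2.
Only in a5641c7's history (behind): {} — 0.

2 ahead, 0 behind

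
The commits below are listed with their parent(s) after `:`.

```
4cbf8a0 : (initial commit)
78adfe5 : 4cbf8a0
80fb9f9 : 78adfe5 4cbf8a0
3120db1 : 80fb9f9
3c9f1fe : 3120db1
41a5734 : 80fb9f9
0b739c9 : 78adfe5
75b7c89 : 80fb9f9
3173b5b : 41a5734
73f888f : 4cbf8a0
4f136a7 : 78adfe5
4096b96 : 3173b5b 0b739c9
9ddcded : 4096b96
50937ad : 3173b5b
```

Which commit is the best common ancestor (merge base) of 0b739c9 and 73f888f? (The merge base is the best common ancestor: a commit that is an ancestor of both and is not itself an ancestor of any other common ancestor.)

Ancestors of 0b739c9: {0b739c9, 4cbf8a0, 78adfe5}.
Ancestors of 73f888f: {4cbf8a0, 73f888f}.
Common ancestors: {4cbf8a0}.
The only common ancestor is 4cbf8a0, so it is the merge base.

4cbf8a0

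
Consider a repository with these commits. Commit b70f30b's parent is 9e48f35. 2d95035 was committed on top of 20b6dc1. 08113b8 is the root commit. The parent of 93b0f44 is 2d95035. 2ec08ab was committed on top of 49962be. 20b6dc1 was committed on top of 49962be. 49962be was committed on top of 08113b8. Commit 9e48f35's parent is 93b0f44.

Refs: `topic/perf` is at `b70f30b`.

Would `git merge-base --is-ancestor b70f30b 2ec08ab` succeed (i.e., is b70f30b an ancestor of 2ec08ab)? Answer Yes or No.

Ancestors of 2ec08ab: {08113b8, 2ec08ab, 49962be}.
b70f30b is not in that set, so it is not an ancestor of 2ec08ab.

No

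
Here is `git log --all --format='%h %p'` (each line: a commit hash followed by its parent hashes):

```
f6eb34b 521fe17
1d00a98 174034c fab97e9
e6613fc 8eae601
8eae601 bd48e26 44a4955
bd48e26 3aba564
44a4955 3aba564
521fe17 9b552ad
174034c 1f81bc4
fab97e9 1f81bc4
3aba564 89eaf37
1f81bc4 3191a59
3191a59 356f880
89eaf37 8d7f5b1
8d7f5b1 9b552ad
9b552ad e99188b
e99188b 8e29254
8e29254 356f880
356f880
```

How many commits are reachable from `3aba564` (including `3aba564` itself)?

7

Walking parent pointers from 3aba564: reachable set = {356f880, 3aba564, 89eaf37, 8d7f5b1, 8e29254, 9b552ad, e99188b}.
That is 7 commits.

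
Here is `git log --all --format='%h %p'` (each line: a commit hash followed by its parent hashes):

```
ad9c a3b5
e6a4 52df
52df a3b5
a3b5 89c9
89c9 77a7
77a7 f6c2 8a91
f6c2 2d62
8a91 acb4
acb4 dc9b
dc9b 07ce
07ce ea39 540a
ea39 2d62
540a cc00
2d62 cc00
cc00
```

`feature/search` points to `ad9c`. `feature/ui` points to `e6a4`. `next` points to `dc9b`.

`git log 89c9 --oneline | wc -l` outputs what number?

11

Walking parent pointers from 89c9: reachable set = {07ce, 2d62, 540a, 77a7, 89c9, 8a91, acb4, cc00, dc9b, ea39, f6c2}.
That is 11 commits.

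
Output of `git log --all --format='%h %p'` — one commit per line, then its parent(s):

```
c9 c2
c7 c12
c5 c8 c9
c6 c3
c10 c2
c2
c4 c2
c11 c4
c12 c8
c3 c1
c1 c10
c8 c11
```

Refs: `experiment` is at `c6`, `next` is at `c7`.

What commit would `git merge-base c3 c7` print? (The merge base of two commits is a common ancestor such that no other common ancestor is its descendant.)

Ancestors of c3: {c1, c10, c2, c3}.
Ancestors of c7: {c11, c12, c2, c4, c7, c8}.
Common ancestors: {c2}.
The only common ancestor is c2, so it is the merge base.

c2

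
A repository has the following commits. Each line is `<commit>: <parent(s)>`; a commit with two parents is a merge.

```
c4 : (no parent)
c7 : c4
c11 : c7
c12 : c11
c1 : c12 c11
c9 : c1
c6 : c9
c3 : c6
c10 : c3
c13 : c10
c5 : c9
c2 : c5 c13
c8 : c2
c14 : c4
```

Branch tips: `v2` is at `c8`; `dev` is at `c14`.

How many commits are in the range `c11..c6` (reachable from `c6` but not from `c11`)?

4

Reachable from c6: {c1, c11, c12, c4, c6, c7, c9}.
Reachable from c11: {c11, c4, c7}.
In c6's history but not c11's: {c1, c12, c6, c9} — 4 commits.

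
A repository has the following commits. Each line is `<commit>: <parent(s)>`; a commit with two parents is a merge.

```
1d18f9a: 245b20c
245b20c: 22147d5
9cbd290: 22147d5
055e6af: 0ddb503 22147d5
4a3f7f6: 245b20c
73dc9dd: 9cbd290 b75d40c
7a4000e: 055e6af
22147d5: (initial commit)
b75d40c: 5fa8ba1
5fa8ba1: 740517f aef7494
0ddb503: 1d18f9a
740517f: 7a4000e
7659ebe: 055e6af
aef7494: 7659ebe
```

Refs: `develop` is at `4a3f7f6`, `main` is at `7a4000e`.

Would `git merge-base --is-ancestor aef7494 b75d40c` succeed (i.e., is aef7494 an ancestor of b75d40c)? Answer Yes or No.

Yes

Ancestors of b75d40c (commits reachable by following parents): {055e6af, 0ddb503, 1d18f9a, 22147d5, 245b20c, 5fa8ba1, 740517f, 7659ebe, 7a4000e, aef7494, b75d40c}.
aef7494 is in that set, so it is an ancestor of b75d40c.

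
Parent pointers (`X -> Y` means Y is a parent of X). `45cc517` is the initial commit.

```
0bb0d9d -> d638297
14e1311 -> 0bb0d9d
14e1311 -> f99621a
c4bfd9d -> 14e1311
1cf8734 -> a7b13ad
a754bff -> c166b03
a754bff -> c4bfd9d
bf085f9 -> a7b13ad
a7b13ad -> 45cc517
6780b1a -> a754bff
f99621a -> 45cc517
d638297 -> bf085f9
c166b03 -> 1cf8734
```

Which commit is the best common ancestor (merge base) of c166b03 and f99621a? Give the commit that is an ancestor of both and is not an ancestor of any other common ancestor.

45cc517

Ancestors of c166b03: {1cf8734, 45cc517, a7b13ad, c166b03}.
Ancestors of f99621a: {45cc517, f99621a}.
Common ancestors: {45cc517}.
The only common ancestor is 45cc517, so it is the merge base.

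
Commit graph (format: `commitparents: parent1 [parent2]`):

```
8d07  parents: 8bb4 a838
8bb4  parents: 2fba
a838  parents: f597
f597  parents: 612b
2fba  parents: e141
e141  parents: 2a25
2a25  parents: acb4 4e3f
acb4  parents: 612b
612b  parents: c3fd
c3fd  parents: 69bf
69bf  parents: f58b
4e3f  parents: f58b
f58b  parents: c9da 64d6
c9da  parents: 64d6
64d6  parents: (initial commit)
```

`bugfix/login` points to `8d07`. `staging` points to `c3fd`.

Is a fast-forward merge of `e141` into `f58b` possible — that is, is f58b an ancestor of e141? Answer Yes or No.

A fast-forward from f58b to e141 is possible iff f58b is an ancestor of e141.
Ancestors of e141: {2a25, 4e3f, 612b, 64d6, 69bf, acb4, c3fd, c9da, e141, f58b}.
f58b is among them, so fast-forward is possible.

Yes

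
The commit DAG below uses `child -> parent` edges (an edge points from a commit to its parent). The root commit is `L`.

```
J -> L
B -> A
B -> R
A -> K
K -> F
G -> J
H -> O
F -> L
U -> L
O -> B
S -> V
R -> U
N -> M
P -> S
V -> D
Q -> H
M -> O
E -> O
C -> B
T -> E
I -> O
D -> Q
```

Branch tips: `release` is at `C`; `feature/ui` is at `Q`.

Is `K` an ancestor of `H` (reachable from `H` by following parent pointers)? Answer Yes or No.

Yes

Ancestors of H (commits reachable by following parents): {A, B, F, H, K, L, O, R, U}.
K is in that set, so it is an ancestor of H.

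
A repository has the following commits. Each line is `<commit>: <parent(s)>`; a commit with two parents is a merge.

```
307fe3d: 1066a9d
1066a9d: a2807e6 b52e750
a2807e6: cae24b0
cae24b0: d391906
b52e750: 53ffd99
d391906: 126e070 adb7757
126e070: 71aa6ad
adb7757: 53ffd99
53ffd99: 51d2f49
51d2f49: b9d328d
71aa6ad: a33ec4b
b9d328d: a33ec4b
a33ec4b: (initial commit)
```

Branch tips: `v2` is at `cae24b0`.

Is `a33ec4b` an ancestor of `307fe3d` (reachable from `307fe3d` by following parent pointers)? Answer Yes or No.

Ancestors of 307fe3d (commits reachable by following parents): {1066a9d, 126e070, 307fe3d, 51d2f49, 53ffd99, 71aa6ad, a2807e6, a33ec4b, adb7757, b52e750, b9d328d, cae24b0, d391906}.
a33ec4b is in that set, so it is an ancestor of 307fe3d.

Yes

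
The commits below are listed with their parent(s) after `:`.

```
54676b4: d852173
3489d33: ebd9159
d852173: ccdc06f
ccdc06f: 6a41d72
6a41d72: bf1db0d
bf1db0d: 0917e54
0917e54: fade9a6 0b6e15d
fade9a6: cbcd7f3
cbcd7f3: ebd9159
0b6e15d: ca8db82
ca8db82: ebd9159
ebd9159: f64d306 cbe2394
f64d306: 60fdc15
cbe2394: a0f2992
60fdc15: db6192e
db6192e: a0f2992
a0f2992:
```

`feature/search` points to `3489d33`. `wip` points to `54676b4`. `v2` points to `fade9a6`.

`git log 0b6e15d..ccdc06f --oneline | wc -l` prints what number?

6

Reachable from ccdc06f: {0917e54, 0b6e15d, 60fdc15, 6a41d72, a0f2992, bf1db0d, ca8db82, cbcd7f3, cbe2394, ccdc06f, db6192e, ebd9159, f64d306, fade9a6}.
Reachable from 0b6e15d: {0b6e15d, 60fdc15, a0f2992, ca8db82, cbe2394, db6192e, ebd9159, f64d306}.
In ccdc06f's history but not 0b6e15d's: {0917e54, 6a41d72, bf1db0d, cbcd7f3, ccdc06f, fade9a6} — 6 commits.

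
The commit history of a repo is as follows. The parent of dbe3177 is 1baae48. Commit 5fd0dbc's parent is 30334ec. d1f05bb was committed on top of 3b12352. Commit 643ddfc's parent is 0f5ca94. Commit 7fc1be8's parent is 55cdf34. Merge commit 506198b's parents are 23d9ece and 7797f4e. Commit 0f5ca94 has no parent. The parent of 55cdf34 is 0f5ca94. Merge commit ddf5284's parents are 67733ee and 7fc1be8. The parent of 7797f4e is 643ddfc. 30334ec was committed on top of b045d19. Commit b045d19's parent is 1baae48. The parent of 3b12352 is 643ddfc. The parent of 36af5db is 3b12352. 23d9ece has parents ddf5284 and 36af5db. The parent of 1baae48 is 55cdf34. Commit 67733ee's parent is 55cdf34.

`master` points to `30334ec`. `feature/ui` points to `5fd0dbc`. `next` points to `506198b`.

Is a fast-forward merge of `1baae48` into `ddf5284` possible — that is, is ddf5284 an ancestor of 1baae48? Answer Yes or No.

A fast-forward from ddf5284 to 1baae48 is possible iff ddf5284 is an ancestor of 1baae48.
Ancestors of 1baae48: {0f5ca94, 1baae48, 55cdf34}.
ddf5284 is not among them, so fast-forward is not possible.

No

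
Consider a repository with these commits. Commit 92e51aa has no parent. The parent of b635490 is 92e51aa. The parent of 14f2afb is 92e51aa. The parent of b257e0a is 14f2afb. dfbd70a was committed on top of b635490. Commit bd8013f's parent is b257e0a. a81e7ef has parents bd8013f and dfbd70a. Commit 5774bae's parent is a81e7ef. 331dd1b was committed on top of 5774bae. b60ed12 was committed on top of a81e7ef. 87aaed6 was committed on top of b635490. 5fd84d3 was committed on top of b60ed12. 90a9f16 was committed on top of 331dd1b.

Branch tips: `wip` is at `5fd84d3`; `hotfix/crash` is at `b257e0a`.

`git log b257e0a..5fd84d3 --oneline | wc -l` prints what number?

Reachable from 5fd84d3: {14f2afb, 5fd84d3, 92e51aa, a81e7ef, b257e0a, b60ed12, b635490, bd8013f, dfbd70a}.
Reachable from b257e0a: {14f2afb, 92e51aa, b257e0a}.
In 5fd84d3's history but not b257e0a's: {5fd84d3, a81e7ef, b60ed12, b635490, bd8013f, dfbd70a} — 6 commits.

6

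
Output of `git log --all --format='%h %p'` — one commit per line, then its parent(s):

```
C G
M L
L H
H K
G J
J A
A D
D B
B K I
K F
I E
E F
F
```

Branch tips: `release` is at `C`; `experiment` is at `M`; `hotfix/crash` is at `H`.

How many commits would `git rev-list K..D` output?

4

Reachable from D: {B, D, E, F, I, K}.
Reachable from K: {F, K}.
In D's history but not K's: {B, D, E, I} — 4 commits.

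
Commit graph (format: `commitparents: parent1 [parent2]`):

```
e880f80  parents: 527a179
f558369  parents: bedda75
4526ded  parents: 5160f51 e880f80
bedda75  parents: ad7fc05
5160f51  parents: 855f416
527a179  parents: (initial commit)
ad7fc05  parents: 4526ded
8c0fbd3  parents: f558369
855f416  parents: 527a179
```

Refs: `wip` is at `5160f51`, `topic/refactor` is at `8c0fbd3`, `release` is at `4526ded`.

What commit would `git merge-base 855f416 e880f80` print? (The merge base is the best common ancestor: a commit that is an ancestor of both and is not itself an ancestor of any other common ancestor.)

527a179

Ancestors of 855f416: {527a179, 855f416}.
Ancestors of e880f80: {527a179, e880f80}.
Common ancestors: {527a179}.
The only common ancestor is 527a179, so it is the merge base.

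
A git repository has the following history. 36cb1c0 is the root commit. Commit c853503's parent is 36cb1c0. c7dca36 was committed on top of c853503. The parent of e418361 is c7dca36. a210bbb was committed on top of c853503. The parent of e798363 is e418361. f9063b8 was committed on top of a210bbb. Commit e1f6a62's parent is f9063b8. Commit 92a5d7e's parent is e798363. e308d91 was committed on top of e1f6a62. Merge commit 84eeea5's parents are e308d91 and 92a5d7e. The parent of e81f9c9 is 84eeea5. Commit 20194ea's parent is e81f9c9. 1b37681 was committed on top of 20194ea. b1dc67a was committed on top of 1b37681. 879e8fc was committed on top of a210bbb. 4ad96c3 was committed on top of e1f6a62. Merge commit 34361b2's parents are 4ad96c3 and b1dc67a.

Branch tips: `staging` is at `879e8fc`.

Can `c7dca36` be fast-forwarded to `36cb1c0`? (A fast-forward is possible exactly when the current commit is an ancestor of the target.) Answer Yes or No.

A fast-forward from c7dca36 to 36cb1c0 is possible iff c7dca36 is an ancestor of 36cb1c0.
Ancestors of 36cb1c0: {36cb1c0}.
c7dca36 is not among them, so fast-forward is not possible.

No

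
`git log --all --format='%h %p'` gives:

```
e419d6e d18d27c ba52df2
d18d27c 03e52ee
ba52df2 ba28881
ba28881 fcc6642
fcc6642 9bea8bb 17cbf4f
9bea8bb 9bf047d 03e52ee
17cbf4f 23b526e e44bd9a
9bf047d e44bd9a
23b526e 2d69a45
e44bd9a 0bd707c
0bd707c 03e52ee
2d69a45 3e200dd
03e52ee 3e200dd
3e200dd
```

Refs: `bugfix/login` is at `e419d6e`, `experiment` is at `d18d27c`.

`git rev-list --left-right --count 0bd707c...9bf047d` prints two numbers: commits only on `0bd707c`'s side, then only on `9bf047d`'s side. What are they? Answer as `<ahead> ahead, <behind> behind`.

0 ahead, 2 behind

Reachable from 0bd707c: {03e52ee, 0bd707c, 3e200dd}.
Reachable from 9bf047d: {03e52ee, 0bd707c, 3e200dd, 9bf047d, e44bd9a}.
Only in 0bd707c's history (ahead): {} — 0.
Only in 9bf047d's history (behind): {9bf047d, e44bd9a} — 2.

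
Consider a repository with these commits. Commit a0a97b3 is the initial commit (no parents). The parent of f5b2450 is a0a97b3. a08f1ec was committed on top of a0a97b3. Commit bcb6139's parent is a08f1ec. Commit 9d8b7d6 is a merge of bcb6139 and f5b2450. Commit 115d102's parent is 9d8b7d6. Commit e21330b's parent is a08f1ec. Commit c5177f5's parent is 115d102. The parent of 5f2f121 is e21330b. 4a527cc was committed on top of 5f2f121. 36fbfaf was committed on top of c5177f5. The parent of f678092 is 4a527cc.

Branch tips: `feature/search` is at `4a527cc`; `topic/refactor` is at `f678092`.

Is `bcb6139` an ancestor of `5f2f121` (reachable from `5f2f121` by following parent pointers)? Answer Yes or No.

Ancestors of 5f2f121: {5f2f121, a08f1ec, a0a97b3, e21330b}.
bcb6139 is not in that set, so it is not an ancestor of 5f2f121.

No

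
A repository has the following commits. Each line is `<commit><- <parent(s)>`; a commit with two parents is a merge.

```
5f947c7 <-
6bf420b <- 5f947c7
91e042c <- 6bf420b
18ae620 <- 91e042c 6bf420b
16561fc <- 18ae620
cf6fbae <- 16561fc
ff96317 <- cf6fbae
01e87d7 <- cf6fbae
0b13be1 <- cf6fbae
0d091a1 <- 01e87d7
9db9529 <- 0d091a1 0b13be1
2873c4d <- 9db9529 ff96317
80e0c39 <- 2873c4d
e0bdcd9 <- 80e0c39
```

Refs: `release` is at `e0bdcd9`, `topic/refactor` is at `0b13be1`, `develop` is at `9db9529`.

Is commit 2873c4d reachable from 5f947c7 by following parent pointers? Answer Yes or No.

No

Ancestors of 5f947c7: {5f947c7}.
2873c4d is not in that set, so it is not an ancestor of 5f947c7.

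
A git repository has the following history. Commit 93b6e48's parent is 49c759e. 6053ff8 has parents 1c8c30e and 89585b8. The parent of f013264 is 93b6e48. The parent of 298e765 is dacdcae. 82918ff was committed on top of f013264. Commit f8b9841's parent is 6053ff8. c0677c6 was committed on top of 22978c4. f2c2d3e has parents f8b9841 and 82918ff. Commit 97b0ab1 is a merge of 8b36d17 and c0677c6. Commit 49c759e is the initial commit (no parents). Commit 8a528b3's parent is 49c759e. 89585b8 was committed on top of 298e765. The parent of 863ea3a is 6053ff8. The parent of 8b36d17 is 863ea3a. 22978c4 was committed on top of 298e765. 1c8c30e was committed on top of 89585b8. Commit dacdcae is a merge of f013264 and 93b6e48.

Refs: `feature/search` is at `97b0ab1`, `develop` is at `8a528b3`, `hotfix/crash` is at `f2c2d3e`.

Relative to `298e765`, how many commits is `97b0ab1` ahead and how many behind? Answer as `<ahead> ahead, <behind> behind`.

8 ahead, 0 behind

Reachable from 97b0ab1: {1c8c30e, 22978c4, 298e765, 49c759e, 6053ff8, 863ea3a, 89585b8, 8b36d17, 93b6e48, 97b0ab1, c0677c6, dacdcae, f013264}.
Reachable from 298e765: {298e765, 49c759e, 93b6e48, dacdcae, f013264}.
Only in 97b0ab1's history (ahead): {1c8c30e, 22978c4, 6053ff8, 863ea3a, 89585b8, 8b36d17, 97b0ab1, c0677c6} — 8.
Only in 298e765's history (behind): {} — 0.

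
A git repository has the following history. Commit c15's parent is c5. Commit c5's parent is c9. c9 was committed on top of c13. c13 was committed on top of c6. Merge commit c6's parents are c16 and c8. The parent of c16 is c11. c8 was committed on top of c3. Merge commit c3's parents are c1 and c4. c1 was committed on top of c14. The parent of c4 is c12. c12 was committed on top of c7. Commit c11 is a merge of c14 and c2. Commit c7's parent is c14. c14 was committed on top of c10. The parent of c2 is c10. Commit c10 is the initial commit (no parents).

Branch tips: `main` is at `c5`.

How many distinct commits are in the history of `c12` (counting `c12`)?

Walking parent pointers from c12: reachable set = {c10, c12, c14, c7}.
That is 4 commits.

4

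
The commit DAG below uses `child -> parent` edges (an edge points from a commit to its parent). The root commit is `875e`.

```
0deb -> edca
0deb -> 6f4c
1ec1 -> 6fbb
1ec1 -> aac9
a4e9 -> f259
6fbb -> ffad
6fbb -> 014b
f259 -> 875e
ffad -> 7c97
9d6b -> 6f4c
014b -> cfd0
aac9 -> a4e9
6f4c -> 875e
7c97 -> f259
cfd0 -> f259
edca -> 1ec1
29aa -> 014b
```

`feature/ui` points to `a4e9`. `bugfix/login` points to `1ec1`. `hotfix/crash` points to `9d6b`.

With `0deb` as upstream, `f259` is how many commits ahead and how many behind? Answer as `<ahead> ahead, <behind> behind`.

0 ahead, 11 behind

Reachable from f259: {875e, f259}.
Reachable from 0deb: {014b, 0deb, 1ec1, 6f4c, 6fbb, 7c97, 875e, a4e9, aac9, cfd0, edca, f259, ffad}.
Only in f259's history (ahead): {} — 0.
Only in 0deb's history (behind): {014b, 0deb, 1ec1, 6f4c, 6fbb, 7c97, a4e9, aac9, cfd0, edca, ffad} — 11.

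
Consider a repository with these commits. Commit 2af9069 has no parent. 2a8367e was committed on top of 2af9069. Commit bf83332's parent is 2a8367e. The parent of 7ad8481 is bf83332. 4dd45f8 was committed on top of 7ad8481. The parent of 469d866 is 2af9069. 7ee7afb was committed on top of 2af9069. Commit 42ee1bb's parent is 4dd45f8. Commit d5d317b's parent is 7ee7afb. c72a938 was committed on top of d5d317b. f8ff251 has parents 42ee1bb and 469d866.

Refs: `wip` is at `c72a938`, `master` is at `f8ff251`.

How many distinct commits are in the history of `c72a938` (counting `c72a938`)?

4

Walking parent pointers from c72a938: reachable set = {2af9069, 7ee7afb, c72a938, d5d317b}.
That is 4 commits.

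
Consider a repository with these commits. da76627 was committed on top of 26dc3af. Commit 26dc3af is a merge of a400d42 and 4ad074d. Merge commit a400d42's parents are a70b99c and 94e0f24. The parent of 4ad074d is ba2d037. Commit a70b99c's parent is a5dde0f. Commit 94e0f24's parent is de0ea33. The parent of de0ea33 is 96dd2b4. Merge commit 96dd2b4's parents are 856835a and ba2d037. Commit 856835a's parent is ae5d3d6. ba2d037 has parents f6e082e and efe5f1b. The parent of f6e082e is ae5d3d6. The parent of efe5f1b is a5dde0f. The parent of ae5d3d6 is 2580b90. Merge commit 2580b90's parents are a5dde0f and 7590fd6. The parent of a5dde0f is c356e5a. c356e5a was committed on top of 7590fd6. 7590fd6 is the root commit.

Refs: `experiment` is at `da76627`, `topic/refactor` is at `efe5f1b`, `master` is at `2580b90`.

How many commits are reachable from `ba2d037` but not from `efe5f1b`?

Reachable from ba2d037: {2580b90, 7590fd6, a5dde0f, ae5d3d6, ba2d037, c356e5a, efe5f1b, f6e082e}.
Reachable from efe5f1b: {7590fd6, a5dde0f, c356e5a, efe5f1b}.
In ba2d037's history but not efe5f1b's: {2580b90, ae5d3d6, ba2d037, f6e082e} — 4 commits.

4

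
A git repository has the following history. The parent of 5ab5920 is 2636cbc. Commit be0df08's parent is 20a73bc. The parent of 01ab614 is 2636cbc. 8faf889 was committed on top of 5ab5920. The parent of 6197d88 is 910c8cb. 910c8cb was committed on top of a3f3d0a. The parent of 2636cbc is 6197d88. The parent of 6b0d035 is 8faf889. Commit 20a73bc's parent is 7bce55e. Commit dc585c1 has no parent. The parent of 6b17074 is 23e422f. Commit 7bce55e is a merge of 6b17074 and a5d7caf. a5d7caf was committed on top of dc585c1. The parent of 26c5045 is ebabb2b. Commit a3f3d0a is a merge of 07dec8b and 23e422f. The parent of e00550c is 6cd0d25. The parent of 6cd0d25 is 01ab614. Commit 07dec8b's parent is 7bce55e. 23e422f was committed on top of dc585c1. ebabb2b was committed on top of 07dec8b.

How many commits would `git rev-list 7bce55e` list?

5

Walking parent pointers from 7bce55e: reachable set = {23e422f, 6b17074, 7bce55e, a5d7caf, dc585c1}.
That is 5 commits.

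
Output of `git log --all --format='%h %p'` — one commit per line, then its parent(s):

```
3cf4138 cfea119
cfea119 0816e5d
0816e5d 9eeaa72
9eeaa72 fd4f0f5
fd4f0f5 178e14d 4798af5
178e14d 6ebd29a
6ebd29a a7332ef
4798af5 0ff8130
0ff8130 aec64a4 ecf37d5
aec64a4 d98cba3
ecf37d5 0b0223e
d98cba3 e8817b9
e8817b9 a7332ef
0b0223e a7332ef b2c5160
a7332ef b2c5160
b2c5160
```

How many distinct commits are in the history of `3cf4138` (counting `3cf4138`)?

16

Walking parent pointers from 3cf4138: reachable set = {0816e5d, 0b0223e, 0ff8130, 178e14d, 3cf4138, 4798af5, 6ebd29a, 9eeaa72, a7332ef, aec64a4, b2c5160, cfea119, d98cba3, e8817b9, ecf37d5, fd4f0f5}.
That is 16 commits.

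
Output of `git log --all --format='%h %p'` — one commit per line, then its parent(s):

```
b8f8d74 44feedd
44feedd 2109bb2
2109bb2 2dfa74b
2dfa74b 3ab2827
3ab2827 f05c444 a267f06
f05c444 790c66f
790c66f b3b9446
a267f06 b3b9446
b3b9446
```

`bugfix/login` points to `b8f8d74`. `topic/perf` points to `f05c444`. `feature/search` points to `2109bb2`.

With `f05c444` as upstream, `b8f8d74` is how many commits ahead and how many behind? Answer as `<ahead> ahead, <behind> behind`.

6 ahead, 0 behind

Reachable from b8f8d74: {2109bb2, 2dfa74b, 3ab2827, 44feedd, 790c66f, a267f06, b3b9446, b8f8d74, f05c444}.
Reachable from f05c444: {790c66f, b3b9446, f05c444}.
Only in b8f8d74's history (ahead): {2109bb2, 2dfa74b, 3ab2827, 44feedd, a267f06, b8f8d74} — 6.
Only in f05c444's history (behind): {} — 0.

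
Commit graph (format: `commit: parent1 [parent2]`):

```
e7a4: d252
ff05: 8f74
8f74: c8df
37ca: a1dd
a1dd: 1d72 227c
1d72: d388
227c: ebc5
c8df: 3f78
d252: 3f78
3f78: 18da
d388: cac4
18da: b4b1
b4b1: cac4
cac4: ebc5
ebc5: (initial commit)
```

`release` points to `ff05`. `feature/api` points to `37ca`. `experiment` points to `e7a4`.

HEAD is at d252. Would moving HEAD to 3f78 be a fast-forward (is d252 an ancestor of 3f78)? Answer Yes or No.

No

A fast-forward from d252 to 3f78 is possible iff d252 is an ancestor of 3f78.
Ancestors of 3f78: {18da, 3f78, b4b1, cac4, ebc5}.
d252 is not among them, so fast-forward is not possible.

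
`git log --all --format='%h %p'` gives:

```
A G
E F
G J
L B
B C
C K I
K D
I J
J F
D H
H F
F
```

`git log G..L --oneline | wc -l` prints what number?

7

Reachable from L: {B, C, D, F, H, I, J, K, L}.
Reachable from G: {F, G, J}.
In L's history but not G's: {B, C, D, H, I, K, L} — 7 commits.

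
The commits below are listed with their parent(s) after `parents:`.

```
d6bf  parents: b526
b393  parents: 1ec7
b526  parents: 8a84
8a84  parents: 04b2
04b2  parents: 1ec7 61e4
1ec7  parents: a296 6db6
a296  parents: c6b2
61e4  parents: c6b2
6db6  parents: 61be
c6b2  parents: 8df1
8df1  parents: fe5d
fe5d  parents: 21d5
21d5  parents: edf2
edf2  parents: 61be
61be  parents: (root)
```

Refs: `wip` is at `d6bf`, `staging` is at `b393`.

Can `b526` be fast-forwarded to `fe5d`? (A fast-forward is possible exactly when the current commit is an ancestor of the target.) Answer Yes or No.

A fast-forward from b526 to fe5d is possible iff b526 is an ancestor of fe5d.
Ancestors of fe5d: {21d5, 61be, edf2, fe5d}.
b526 is not among them, so fast-forward is not possible.

No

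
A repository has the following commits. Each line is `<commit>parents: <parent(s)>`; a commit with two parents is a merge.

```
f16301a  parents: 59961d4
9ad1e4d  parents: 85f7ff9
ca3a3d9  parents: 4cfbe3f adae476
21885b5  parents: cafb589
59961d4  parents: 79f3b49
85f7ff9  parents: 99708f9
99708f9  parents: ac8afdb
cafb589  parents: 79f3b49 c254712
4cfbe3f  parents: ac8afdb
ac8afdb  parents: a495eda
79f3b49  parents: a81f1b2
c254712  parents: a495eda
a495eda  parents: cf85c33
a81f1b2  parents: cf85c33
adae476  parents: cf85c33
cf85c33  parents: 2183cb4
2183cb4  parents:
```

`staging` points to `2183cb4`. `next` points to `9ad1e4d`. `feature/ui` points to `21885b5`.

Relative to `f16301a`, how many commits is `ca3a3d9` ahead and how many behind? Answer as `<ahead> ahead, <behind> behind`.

5 ahead, 4 behind

Reachable from ca3a3d9: {2183cb4, 4cfbe3f, a495eda, ac8afdb, adae476, ca3a3d9, cf85c33}.
Reachable from f16301a: {2183cb4, 59961d4, 79f3b49, a81f1b2, cf85c33, f16301a}.
Only in ca3a3d9's history (ahead): {4cfbe3f, a495eda, ac8afdb, adae476, ca3a3d9} — 5.
Only in f16301a's history (behind): {59961d4, 79f3b49, a81f1b2, f16301a} — 4.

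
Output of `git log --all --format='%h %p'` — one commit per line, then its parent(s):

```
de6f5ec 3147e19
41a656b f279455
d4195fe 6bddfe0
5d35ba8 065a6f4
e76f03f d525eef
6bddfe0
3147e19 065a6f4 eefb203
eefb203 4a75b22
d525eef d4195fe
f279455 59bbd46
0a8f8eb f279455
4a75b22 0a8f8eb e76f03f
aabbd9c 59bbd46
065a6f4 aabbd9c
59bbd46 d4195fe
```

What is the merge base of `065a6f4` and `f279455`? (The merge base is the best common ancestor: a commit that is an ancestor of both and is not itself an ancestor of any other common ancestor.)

Ancestors of 065a6f4: {065a6f4, 59bbd46, 6bddfe0, aabbd9c, d4195fe}.
Ancestors of f279455: {59bbd46, 6bddfe0, d4195fe, f279455}.
Common ancestors: {59bbd46, 6bddfe0, d4195fe}.
Among these, 59bbd46 is not an ancestor of any other common ancestor — it is the merge base.

59bbd46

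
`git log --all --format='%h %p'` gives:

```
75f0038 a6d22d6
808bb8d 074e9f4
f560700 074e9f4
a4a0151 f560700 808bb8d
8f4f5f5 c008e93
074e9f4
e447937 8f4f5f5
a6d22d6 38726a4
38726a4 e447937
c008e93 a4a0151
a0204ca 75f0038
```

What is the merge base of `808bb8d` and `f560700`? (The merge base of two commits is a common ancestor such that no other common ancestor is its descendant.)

Ancestors of 808bb8d: {074e9f4, 808bb8d}.
Ancestors of f560700: {074e9f4, f560700}.
Common ancestors: {074e9f4}.
The only common ancestor is 074e9f4, so it is the merge base.

074e9f4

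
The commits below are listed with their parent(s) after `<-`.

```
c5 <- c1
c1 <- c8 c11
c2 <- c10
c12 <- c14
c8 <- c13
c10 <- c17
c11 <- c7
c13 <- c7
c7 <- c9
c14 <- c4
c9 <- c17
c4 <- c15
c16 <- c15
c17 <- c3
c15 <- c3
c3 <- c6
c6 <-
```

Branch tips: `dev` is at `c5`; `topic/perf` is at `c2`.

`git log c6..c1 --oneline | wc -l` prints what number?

8

Reachable from c1: {c1, c11, c13, c17, c3, c6, c7, c8, c9}.
Reachable from c6: {c6}.
In c1's history but not c6's: {c1, c11, c13, c17, c3, c7, c8, c9} — 8 commits.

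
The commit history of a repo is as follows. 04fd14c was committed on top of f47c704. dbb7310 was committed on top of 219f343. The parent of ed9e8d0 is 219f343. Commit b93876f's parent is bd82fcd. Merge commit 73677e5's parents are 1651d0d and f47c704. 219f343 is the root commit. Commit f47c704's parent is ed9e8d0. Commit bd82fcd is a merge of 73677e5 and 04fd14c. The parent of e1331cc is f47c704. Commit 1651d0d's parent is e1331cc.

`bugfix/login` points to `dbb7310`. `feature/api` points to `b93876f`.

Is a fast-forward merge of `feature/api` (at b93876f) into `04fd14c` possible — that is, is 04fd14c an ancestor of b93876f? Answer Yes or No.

A fast-forward from 04fd14c to b93876f is possible iff 04fd14c is an ancestor of b93876f.
Ancestors of b93876f: {04fd14c, 1651d0d, 219f343, 73677e5, b93876f, bd82fcd, e1331cc, ed9e8d0, f47c704}.
04fd14c is among them, so fast-forward is possible.

Yes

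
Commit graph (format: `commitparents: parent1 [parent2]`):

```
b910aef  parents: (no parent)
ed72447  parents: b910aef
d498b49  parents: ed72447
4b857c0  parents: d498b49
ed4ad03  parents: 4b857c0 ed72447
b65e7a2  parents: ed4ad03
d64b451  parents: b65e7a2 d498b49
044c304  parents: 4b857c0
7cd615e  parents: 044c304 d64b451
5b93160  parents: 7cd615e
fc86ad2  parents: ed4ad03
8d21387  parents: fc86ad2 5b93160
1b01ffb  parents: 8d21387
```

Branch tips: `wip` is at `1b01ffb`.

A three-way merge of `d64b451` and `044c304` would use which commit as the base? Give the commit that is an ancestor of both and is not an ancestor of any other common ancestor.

4b857c0

Ancestors of d64b451: {4b857c0, b65e7a2, b910aef, d498b49, d64b451, ed4ad03, ed72447}.
Ancestors of 044c304: {044c304, 4b857c0, b910aef, d498b49, ed72447}.
Common ancestors: {4b857c0, b910aef, d498b49, ed72447}.
Among these, 4b857c0 is not an ancestor of any other common ancestor — it is the merge base.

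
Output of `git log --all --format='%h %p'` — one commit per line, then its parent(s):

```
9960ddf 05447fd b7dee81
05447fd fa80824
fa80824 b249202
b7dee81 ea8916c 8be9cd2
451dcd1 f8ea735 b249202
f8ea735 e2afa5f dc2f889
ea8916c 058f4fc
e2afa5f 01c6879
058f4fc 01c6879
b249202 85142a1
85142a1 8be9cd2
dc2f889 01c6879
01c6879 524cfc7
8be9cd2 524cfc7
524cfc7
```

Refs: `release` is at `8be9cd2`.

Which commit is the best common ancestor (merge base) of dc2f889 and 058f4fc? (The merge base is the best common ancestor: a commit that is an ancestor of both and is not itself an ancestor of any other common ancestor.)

Ancestors of dc2f889: {01c6879, 524cfc7, dc2f889}.
Ancestors of 058f4fc: {01c6879, 058f4fc, 524cfc7}.
Common ancestors: {01c6879, 524cfc7}.
Among these, 01c6879 is not an ancestor of any other common ancestor — it is the merge base.

01c6879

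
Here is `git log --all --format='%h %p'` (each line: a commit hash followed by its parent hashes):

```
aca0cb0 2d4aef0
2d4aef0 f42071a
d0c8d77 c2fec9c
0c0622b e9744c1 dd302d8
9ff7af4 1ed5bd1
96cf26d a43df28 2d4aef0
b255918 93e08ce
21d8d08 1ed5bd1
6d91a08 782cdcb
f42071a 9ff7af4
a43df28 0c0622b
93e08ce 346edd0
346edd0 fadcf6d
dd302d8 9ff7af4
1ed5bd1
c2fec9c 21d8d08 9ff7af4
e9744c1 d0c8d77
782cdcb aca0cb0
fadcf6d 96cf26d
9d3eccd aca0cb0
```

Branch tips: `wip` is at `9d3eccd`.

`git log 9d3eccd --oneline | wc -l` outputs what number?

Walking parent pointers from 9d3eccd: reachable set = {1ed5bd1, 2d4aef0, 9d3eccd, 9ff7af4, aca0cb0, f42071a}.
That is 6 commits.

6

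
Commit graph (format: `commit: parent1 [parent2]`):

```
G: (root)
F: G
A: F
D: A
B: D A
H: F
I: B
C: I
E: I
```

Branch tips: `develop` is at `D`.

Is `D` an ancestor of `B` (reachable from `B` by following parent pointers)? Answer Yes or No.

Ancestors of B (commits reachable by following parents): {A, B, D, F, G}.
D is in that set, so it is an ancestor of B.

Yes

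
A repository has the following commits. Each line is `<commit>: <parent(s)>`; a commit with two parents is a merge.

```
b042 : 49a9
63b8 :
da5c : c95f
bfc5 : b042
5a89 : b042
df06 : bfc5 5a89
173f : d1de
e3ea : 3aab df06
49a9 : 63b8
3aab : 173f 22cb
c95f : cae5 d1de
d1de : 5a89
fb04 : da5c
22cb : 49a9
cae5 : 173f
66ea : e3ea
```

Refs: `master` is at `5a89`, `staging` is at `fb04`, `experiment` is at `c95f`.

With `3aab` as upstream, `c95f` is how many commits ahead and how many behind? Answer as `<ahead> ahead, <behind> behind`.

Reachable from c95f: {173f, 49a9, 5a89, 63b8, b042, c95f, cae5, d1de}.
Reachable from 3aab: {173f, 22cb, 3aab, 49a9, 5a89, 63b8, b042, d1de}.
Only in c95f's history (ahead): {c95f, cae5} — 2.
Only in 3aab's history (behind): {22cb, 3aab} — 2.

2 ahead, 2 behind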